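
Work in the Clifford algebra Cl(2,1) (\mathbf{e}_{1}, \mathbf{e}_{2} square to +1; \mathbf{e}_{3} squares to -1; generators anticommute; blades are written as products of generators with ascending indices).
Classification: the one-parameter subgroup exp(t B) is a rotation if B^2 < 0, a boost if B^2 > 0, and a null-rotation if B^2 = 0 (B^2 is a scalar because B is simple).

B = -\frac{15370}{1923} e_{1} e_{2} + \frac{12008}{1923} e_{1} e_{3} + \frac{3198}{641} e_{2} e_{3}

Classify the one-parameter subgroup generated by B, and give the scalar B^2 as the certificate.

B^2 term by term: the squares give (-\frac{15370}{1923})^2*(e_{1} e_{2})^2 + (\frac{12008}{1923})^2*(e_{1} e_{3})^2 + (\frac{3198}{641})^2*(e_{2} e_{3})^2 = \frac{236236900}{3697929}*(-1) + \frac{144192064}{3697929}*(+1) + \frac{10227204}{410881}*(+1) = 0 (each basis 2-blade squares to minus the product of its generators' squares); cross terms between blades sharing an index anticommute and cancel. So B^2 = 0.
Answer: null-rotation, certificate B^2 = 0. Note: conjugating B changes its blade decomposition but never the scalar B^2 = 0, whose sign settles the classification.


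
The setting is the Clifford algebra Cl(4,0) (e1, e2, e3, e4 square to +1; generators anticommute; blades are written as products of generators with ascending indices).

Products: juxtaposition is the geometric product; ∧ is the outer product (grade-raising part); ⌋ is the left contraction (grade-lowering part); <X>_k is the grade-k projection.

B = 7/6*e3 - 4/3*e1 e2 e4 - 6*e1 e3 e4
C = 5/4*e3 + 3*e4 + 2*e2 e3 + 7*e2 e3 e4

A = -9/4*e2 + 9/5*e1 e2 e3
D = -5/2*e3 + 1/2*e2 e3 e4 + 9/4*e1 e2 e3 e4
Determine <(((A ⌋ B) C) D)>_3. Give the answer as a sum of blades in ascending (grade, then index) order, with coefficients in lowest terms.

step 1: -3*e1 e4
step 2: -9*e1 - 21*e1 e2 e3 + 15/4*e1 e3 e4 - 6*e1 e2 e3 e4
step 3: -27/2 + 3*e1 - 135/16*e2 + 189/4*e4 + 405/8*e1 e2 + 45/2*e1 e3 + 159/8*e1 e4 - 15*e1 e2 e4 - 81/4*e2 e3 e4 - 9/2*e1 e2 e3 e4
step 4: -15*e1 e2 e4 - 81/4*e2 e3 e4
Answer: -15*e1 e2 e4 - 81/4*e2 e3 e4


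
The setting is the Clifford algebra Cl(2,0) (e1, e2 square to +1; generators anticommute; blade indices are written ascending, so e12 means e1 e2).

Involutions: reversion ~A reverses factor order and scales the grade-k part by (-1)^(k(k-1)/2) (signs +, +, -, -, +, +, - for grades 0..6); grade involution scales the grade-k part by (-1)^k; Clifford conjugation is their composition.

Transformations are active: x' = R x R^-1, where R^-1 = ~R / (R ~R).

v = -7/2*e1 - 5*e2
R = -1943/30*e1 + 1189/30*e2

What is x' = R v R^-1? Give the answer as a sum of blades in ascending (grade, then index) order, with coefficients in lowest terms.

~R = -1943/30*e1 + 1189/30*e2, and R ~R = 518897/90, so R^-1 = ~R / (518897/90).
R v = 1711/60 + 9251/20*e12
Answer: 8821/3085*e1 + 33269/6170*e2


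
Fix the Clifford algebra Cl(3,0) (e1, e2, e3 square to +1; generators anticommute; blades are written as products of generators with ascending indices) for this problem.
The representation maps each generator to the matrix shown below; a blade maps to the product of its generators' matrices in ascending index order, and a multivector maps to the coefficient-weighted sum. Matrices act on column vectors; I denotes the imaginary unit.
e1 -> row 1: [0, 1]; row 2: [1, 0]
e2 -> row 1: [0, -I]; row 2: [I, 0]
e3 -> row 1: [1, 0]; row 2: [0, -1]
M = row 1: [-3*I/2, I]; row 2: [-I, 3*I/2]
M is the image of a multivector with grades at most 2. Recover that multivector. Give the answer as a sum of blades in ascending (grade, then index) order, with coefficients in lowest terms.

Method: 1, rho(e1), rho(e2), rho(e3) form a trace-orthogonal basis of the 2x2 complex matrices (tr(X Y) = 2 if X = Y, else 0), so M = m0*1 + m1*rho(e1) + m2*rho(e2) + m3*rho(e3) with m0 = tr(M)/2 = 0, m1 = tr(M rho(e1))/2 = 0, m2 = tr(M rho(e2))/2 = -1, m3 = tr(M rho(e3))/2 = -3*I/2.
Multiplying table entries, the bivector images are rho(e1 e2) = I*rho(e3), rho(e1 e3) = -I*rho(e2), rho(e2 e3) = I*rho(e1); with real blade coefficients the real parts of m0..m3 are the coefficients of 1, e1, e2, e3 and the imaginary parts give the bivectors (e2 e3: Im m1, e1 e3: -Im m2, e1 e2: Im m3).
Answer: -e2 - 3/2*e1 e2


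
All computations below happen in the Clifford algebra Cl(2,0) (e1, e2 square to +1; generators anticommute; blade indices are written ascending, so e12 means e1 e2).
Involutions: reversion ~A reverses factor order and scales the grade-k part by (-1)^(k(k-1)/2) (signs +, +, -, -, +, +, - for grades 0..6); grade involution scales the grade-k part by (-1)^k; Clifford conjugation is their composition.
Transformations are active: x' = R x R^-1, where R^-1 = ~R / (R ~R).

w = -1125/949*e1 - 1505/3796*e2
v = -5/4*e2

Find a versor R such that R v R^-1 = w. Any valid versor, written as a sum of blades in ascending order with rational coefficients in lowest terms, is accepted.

R = v + w = -1125/949*e1 - 3125/1898*e2 works: the equal norms (25/16) guarantee its sandwich swaps v into w.
Answer: -1125/949*e1 - 3125/1898*e2


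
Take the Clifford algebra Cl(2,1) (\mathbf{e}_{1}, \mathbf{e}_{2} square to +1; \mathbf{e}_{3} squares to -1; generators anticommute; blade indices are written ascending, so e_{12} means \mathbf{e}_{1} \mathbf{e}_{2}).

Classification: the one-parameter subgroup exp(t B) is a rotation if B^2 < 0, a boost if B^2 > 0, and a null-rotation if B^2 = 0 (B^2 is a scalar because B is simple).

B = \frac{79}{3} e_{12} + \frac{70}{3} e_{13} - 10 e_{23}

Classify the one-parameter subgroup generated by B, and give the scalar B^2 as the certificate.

B^2 term by term: the squares give (\frac{79}{3})^2*(e_{12})^2 + (\frac{70}{3})^2*(e_{13})^2 + (-10)^2*(e_{23})^2 = \frac{6241}{9}*(-1) + \frac{4900}{9}*(+1) + 100*(+1) = -49 (each basis 2-blade squares to minus the product of its generators' squares); cross terms between blades sharing an index anticommute and cancel. So B^2 = -49.
Answer: rotation, certificate B^2 = -49. Certificate logic: -49 is a conjugation-invariant scalar, so its sign fixes rotation versus boost versus null-rotation outright.


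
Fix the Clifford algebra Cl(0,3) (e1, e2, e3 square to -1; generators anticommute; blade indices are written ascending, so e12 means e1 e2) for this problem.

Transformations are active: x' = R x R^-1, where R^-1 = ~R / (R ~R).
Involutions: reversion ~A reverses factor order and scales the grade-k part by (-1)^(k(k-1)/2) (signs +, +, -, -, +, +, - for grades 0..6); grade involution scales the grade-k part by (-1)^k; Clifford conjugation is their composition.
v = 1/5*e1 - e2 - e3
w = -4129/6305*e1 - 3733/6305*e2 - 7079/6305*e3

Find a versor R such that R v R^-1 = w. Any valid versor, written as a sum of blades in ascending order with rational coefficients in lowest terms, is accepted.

Take R = v + w = -2868/6305*e1 - 10038/6305*e2 - 13384/6305*e3. Because q(v) = q(w) = -51/25, conjugation by R sends v exactly to w.
Answer: -2868/6305*e1 - 10038/6305*e2 - 13384/6305*e3


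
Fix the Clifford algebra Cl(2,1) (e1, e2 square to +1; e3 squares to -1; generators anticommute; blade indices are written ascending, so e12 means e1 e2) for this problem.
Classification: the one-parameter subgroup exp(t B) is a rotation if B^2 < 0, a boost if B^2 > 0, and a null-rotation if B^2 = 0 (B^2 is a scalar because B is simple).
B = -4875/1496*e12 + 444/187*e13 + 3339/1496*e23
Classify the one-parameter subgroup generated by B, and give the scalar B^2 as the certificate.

B^2 term by term: the squares give (-4875/1496)^2*(e12)^2 + (444/187)^2*(e13)^2 + (3339/1496)^2*(e23)^2 = 23765625/2238016*(-1) + 197136/34969*(+1) + 11148921/2238016*(+1) = 0 (each basis 2-blade squares to minus the product of its generators' squares); cross terms between blades sharing an index anticommute and cancel. So B^2 = 0.
Answer: null-rotation, certificate B^2 = 0. Why this suffices: the scalar 0 survives any versor conjugation, so its sign alone determines the class however B is presented.


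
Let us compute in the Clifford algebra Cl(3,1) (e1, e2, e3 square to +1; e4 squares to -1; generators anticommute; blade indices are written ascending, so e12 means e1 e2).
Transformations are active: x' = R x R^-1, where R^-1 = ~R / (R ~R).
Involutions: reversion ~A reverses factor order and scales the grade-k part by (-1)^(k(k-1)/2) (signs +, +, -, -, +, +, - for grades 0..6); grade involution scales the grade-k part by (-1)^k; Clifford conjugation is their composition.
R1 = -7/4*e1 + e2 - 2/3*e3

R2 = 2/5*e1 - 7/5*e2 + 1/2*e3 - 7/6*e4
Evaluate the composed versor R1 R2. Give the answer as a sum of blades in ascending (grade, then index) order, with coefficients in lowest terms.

Distribute over the terms of R1 (each basis-blade product reordered to ascending indices, repeated generators contracted through their squares):
(-7/4*e1) R2 = -7/10 + 49/20*e12 - 7/8*e13 + 49/24*e14
(e2) R2 = -7/5 - 2/5*e12 + 1/2*e23 - 7/6*e24
(-2/3*e3) R2 = -1/3 + 4/15*e13 - 14/15*e23 + 7/9*e34
Summing the partial products and collecting blades:
Answer: -73/30 + 41/20*e12 - 73/120*e13 + 49/24*e14 - 13/30*e23 - 7/6*e24 + 7/9*e34


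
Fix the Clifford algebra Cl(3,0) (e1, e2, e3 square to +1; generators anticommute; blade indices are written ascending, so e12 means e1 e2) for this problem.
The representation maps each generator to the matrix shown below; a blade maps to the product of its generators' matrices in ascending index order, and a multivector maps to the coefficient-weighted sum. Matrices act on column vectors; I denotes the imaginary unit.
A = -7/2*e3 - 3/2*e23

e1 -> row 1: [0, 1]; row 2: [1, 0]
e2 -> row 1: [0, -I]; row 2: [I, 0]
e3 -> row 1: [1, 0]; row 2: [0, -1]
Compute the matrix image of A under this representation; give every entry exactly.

Bivector images (products of the table entries): rho(e23) = rho(e2)rho(e3) = row 1: [0, I]; row 2: [I, 0].
M = (-7/2)*rho(e3) + (-3/2)*rho(e23), summed entrywise:
Answer: row 1: [-7/2, -3*I/2]; row 2: [-3*I/2, 7/2]


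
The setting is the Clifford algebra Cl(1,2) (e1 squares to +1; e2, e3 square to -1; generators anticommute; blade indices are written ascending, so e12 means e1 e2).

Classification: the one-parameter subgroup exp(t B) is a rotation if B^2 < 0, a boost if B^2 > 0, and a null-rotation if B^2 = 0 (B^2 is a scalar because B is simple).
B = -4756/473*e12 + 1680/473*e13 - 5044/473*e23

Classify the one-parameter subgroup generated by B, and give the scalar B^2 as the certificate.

B^2 term by term: the squares give (-4756/473)^2*(e12)^2 + (1680/473)^2*(e13)^2 + (-5044/473)^2*(e23)^2 = 22619536/223729*(+1) + 2822400/223729*(+1) + 25441936/223729*(-1) = 0 (each basis 2-blade squares to minus the product of its generators' squares); cross terms between blades sharing an index anticommute and cancel. So B^2 = 0.
Answer: null-rotation, certificate B^2 = 0. Why this suffices: the scalar 0 survives any versor conjugation, so its sign alone determines the class however B is presented.


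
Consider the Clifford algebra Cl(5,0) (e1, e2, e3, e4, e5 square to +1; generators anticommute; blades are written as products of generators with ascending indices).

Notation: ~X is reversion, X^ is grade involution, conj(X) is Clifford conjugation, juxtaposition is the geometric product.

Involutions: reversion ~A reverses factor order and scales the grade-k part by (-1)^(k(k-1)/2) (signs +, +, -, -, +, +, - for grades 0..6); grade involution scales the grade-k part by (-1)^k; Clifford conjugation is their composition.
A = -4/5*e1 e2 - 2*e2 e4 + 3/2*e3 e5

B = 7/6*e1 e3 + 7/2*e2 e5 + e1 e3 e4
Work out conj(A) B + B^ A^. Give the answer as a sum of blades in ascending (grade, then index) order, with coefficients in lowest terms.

first term: 91/20*e1 e5 - 371/60*e2 e3 - 7*e4 e5 - 2*e1 e2 e3 - 3/2*e1 e4 e5 - 4/5*e2 e3 e4 - 7/3*e1 e2 e3 e4
second term: 91/20*e1 e5 - 371/60*e2 e3 - 7*e4 e5 + 2*e1 e2 e3 + 3/2*e1 e4 e5 + 4/5*e2 e3 e4 + 7/3*e1 e2 e3 e4
Answer: 91/10*e1 e5 - 371/30*e2 e3 - 14*e4 e5


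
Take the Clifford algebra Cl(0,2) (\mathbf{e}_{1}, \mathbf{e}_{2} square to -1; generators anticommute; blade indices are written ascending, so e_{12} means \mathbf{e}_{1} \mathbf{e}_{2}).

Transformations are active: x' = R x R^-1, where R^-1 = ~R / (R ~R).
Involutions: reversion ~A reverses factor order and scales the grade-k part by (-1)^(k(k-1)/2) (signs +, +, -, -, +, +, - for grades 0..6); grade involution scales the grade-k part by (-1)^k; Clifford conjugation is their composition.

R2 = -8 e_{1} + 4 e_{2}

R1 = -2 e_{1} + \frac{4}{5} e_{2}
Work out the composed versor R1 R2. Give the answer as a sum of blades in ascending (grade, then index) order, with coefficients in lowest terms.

Distribute over the terms of R1 (each basis-blade product reordered to ascending indices, repeated generators contracted through their squares):
(-2 e_{1}) R2 = -16 - 8 e_{12}
(\frac{4}{5} e_{2}) R2 = -\frac{16}{5} + \frac{32}{5} e_{12}
Summing the partial products and collecting blades:
Answer: -\frac{96}{5} - \frac{8}{5} e_{12}


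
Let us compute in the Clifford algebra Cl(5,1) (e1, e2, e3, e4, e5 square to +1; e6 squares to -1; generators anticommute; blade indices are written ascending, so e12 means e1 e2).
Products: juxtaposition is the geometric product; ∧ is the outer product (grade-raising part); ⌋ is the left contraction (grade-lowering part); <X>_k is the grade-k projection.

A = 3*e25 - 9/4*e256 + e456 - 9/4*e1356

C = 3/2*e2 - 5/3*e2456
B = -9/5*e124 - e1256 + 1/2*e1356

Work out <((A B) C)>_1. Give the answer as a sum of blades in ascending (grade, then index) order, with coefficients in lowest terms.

step 1: 9/8 - 9/4*e1 + 3*e16 + 9/4*e23 + 9/8*e123 - e124 + 1/2*e134 - 27/5*e145 - 3/2*e1236 - 9/5*e1256 - 81/20*e1456 + 81/20*e23456
step 2: 27/16*e2 - 81/8*e3 - 81/8*e12 - 27/16*e13 + 9/2*e14 - 27/2*e126 - 9/4*e136 - 131/30*e156 + 3/4*e1234 - 131/10*e1245 - 5/2*e1345 - 15/8*e2456 + 393/40*e3456 - 5/6*e12356 + 393/40*e12456 + 15/8*e13456
step 3: 27/16*e2 - 81/8*e3
Answer: 27/16*e2 - 81/8*e3


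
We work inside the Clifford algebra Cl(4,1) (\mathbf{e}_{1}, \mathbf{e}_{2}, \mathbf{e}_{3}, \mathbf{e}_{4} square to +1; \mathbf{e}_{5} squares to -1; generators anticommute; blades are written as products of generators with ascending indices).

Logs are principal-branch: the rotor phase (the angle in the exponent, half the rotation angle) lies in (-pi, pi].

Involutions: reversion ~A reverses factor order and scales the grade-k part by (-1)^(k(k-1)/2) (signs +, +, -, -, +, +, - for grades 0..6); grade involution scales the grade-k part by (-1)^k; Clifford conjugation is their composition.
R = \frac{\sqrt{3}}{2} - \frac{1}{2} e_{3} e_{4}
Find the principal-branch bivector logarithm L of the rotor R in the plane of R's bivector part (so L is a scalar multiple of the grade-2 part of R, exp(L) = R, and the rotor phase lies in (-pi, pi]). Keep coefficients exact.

The scalar part of R is \frac{\sqrt{3}}{2}, which fixes the principal-branch rotor phase; the unit plane is then the bivector part divided by the sine of that phase, and L is that plane scaled by the phase.
Concretely: cos(phase) = \frac{\sqrt{3}}{2} gives phase = ±\frac{\pi}{6}, and since phase/sin(phase) is even the sign is immaterial: L = (phase/sin(phase)) * <R>_2 = (\frac{\pi}{3}) * <R>_2.
Answer: - \frac{\pi}{6} e_{3} e_{4}


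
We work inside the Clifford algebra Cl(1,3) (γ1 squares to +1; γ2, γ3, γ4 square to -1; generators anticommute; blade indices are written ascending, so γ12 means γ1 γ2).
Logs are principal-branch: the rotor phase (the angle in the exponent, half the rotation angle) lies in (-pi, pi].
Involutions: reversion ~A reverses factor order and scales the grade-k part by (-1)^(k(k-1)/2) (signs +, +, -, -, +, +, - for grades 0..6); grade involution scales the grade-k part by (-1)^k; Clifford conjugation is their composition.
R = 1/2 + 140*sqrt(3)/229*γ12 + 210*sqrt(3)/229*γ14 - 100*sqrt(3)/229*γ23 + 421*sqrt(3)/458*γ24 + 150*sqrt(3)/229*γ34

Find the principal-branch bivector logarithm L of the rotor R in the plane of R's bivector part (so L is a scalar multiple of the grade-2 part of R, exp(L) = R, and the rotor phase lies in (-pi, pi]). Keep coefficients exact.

The scalar part of R is 1/2, so the principal-branch rotor phase is pinned; divide the bivector part by its sine to get the unit plane — L is the phase times that plane.
Concretely: cos(phase) = 1/2 gives phase = ±pi/3, and since phase/sin(phase) is even the sign is immaterial: L = (phase/sin(phase)) * <R>_2 = (2*sqrt(3)*pi/9) * <R>_2.
Answer: 280*pi/687*γ12 + 140*pi/229*γ14 - 200*pi/687*γ23 + 421*pi/687*γ24 + 100*pi/229*γ34


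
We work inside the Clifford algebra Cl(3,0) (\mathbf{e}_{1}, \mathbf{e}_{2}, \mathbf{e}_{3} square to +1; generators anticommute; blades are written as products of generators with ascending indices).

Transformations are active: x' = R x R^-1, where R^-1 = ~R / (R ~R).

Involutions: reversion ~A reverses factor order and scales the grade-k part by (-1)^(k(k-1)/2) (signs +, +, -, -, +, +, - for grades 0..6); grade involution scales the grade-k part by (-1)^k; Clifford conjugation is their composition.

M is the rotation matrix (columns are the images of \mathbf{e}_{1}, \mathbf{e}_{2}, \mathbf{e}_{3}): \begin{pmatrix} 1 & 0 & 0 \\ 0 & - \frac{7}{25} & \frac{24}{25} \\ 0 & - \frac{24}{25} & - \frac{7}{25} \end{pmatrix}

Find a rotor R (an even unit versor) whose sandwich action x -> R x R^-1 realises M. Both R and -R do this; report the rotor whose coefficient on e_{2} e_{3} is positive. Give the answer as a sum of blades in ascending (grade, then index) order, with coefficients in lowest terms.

Method: write R = a + b12*e_{1} e_{2} + b13*e_{1} e_{3} + b23*e_{2} e_{3} with a^2 + b12^2 + b13^2 + b23^2 = 1 (so R^-1 = ~R). Expanding the columns R e_j ~R gives tr M = 4a^2 - 1 and, from the antisymmetric part, M21 - M12 = -4a*b12, M13 - M31 = 4a*b13, M32 - M23 = -4a*b23.
Here tr M = \frac{11}{25}, so a^2 = (1 + tr M)/4 = \frac{9}{25} and a = ±\frac{3}{5}. Taking a = \frac{3}{5}: M21 - M12 = 0, M13 - M31 = 0, M32 - M23 = -\frac{48}{25}, giving b12 = 0, b13 = 0, b23 = \frac{4}{5}, i.e. R = \frac{3}{5} + \frac{4}{5} e_{2} e_{3}.
Its e_{2} e_{3} coefficient is already positive.
Answer: \frac{3}{5} + \frac{4}{5} e_{2} e_{3}. Key observation: the double cover Spin(3) -> SO(3) sends R and -R to the same matrix (trace \frac{11}{25} here), so the stated sign of the e_{2} e_{3} coefficient is what selects one sheet.


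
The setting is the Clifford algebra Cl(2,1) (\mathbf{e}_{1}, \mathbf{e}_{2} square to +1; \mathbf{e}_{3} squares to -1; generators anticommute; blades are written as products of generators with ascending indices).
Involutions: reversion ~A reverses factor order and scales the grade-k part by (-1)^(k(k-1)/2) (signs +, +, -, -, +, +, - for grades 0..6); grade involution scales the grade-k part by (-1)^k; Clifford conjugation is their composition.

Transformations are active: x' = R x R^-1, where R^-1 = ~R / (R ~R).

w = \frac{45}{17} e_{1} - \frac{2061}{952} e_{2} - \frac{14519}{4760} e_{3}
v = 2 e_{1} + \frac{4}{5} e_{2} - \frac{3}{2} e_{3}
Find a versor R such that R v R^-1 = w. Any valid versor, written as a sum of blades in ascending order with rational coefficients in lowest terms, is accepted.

R = v + w = \frac{79}{17} e_{1} - \frac{6497}{4760} e_{2} - \frac{21659}{4760} e_{3} works: the equal norms (\frac{239}{100}) guarantee its sandwich swaps v into w.
Answer: \frac{79}{17} e_{1} - \frac{6497}{4760} e_{2} - \frac{21659}{4760} e_{3}


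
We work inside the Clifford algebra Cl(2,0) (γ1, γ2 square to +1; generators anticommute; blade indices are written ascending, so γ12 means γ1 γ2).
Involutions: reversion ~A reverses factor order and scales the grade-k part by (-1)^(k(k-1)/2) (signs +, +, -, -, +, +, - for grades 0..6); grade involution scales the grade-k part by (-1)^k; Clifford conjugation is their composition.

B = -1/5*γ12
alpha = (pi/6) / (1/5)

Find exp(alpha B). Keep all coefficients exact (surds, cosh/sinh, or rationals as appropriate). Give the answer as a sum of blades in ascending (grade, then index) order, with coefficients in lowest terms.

B^2 = (-1/5)^2*(γ12)^2 = 1/25*(-1) = -1/25 (a basis 2-blade squares to minus the product of its generators' squares).
B^2 = -1/25 — a negative square means the series sums to a rotation: l = 1/5, alpha*l = pi/6, so exp(alpha B) = cos(pi/6) + (sin(pi/6)/(1/5))*B = sqrt(3)/2 + (5/2)*B.
Answer: sqrt(3)/2 - 1/2*γ12


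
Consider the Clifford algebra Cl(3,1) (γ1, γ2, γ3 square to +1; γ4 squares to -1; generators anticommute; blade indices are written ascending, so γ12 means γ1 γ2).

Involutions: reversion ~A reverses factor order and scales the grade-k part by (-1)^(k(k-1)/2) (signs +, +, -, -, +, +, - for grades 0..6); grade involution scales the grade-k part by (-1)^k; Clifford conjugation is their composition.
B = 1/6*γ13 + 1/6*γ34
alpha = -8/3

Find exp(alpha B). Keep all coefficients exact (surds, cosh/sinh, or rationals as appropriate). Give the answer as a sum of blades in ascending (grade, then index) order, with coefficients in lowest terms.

B^2 term by term: the squares give (1/6)^2*(γ13)^2 + (1/6)^2*(γ34)^2 = 1/36*(-1) + 1/36*(+1) = 0 (each basis 2-blade squares to minus the product of its generators' squares); cross terms between blades sharing an index anticommute and cancel. So B^2 = 0.
B^2 = 0, hence only two terms survive: exp(alpha B) = 1 + alpha B (parabolic case).
Answer: 1 - 4/9*γ13 - 4/9*γ34


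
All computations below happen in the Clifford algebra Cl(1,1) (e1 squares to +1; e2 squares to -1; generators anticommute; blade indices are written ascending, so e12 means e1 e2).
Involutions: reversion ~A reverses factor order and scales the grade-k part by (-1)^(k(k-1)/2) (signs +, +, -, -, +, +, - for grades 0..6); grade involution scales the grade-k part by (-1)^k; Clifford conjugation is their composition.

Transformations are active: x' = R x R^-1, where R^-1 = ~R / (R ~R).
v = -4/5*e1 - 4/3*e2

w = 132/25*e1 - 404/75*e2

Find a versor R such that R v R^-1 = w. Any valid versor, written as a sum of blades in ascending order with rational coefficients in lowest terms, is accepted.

Reasoning: v^2 = w^2 = -256/225 since conjugation preserves the quadratic form; R = v + w = 112/25*e1 - 168/25*e2 is then valid when invertible, keeping its own part and reversing (v - w)/2.
Answer: 112/25*e1 - 168/25*e2


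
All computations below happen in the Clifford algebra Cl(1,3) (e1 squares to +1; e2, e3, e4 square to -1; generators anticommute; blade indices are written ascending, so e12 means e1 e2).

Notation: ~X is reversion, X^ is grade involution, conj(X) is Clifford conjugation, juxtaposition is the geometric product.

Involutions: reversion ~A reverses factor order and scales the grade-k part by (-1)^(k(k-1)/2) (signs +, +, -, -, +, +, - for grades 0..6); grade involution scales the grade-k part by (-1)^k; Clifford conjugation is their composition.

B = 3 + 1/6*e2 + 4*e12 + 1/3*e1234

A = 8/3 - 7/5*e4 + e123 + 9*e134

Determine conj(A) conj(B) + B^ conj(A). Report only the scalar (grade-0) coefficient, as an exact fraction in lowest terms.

first term: 8 - 31/9*e2 - 4*e3 + 58/15*e4 - 32/3*e12 - 1/6*e13 + 7/30*e24 + 52/15*e123 - 28/5*e124 + 27*e134 - 36*e234 - 11/18*e1234
second term: 8 + 23/9*e2 + 4*e3 + 68/15*e4 + 32/3*e12 - 1/6*e13 - 7/30*e24 + 38/15*e123 + 28/5*e124 + 27*e134 - 36*e234 + 43/18*e1234
Answer: 16


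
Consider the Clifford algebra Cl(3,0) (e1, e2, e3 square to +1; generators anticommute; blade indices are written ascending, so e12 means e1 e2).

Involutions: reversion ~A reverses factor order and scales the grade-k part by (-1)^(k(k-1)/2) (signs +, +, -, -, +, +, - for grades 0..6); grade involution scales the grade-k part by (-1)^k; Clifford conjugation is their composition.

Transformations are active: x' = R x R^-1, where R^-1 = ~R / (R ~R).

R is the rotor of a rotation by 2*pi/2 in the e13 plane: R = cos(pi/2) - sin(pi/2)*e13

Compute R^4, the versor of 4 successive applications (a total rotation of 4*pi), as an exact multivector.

Because a rotor carries half the rotation angle, composing 4 copies of this e13-plane rotor multiplies the phase: 4*(pi/2) = 2*pi, hence R^4 = cos(2*pi) - sin(2*pi)*e13.
cos(2*pi) = 1 and sin(2*pi) = 0, so R^4 = 1. The total rotation 4*pi is 2 full turns, so every vector returns to itself, yet the rotor is +1, back on the identity sheet (an even number of 2*pi turns).
Answer: 1


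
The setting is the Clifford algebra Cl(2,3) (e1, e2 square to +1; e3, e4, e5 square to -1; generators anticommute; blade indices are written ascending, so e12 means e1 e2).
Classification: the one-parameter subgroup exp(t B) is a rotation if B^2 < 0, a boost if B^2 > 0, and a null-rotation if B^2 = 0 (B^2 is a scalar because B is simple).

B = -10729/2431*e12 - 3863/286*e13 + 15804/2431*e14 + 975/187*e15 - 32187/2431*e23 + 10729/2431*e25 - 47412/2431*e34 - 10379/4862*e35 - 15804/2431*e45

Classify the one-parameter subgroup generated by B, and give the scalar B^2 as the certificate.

B^2 term by term: the squares give (-10729/2431)^2*(e12)^2 + (-3863/286)^2*(e13)^2 + (15804/2431)^2*(e14)^2 + (975/187)^2*(e15)^2 + (-32187/2431)^2*(e23)^2 + (10729/2431)^2*(e25)^2 + (-47412/2431)^2*(e34)^2 + (-10379/4862)^2*(e35)^2 + (-15804/2431)^2*(e45)^2 = 115111441/5909761*(-1) + 14922769/81796*(+1) + 249766416/5909761*(+1) + 950625/34969*(+1) + 1036002969/5909761*(+1) + 115111441/5909761*(+1) + 2247897744/5909761*(-1) + 107723641/23639044*(-1) + 249766416/5909761*(-1) = 0 (each basis 2-blade squares to minus the product of its generators' squares); cross terms between blades sharing an index anticommute and cancel; the commuting (index-disjoint) pairs give grade-4 terms 2*c*c'*(blade product), which cancel blade by blade — e1234: 1017366696/5909761 - 1017366696/5909761 = 0; e1235: 111356291/5909761 + 41446127/347633 - 4828050/34969 = 0; e1245: 339122232/5909761 - 339122232/5909761 = 0; e1345: 61050852/347633 + 164029716/5909761 - 7111800/34969 = 0; e2345: 1017366696/5909761 - 1017366696/5909761 = 0 — confirming B is simple. So B^2 = 0.
Answer: null-rotation, certificate B^2 = 0. The invariant at work: B^2 = 0 is unchanged by conjugation, hence its sign classifies the subgroup whatever basis B is written in.


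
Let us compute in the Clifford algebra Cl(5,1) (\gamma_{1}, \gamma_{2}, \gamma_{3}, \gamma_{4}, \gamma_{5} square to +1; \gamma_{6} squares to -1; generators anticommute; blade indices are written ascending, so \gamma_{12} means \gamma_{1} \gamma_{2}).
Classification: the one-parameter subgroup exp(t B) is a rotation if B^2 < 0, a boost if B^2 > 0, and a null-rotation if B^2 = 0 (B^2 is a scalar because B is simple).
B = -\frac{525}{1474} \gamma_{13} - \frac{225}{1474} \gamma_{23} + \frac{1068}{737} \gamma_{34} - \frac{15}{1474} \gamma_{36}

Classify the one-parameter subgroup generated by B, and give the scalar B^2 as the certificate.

B^2 term by term: the squares give (-\frac{525}{1474})^2*(\gamma_{13})^2 + (-\frac{225}{1474})^2*(\gamma_{23})^2 + (\frac{1068}{737})^2*(\gamma_{34})^2 + (-\frac{15}{1474})^2*(\gamma_{36})^2 = \frac{275625}{2172676}*(-1) + \frac{50625}{2172676}*(-1) + \frac{1140624}{543169}*(-1) + \frac{225}{2172676}*(+1) = -\frac{9}{4} (each basis 2-blade squares to minus the product of its generators' squares); cross terms between blades sharing an index anticommute and cancel. So B^2 = -\frac{9}{4}.
Answer: rotation, certificate B^2 = -\frac{9}{4}. Key observation: B^2 = -\frac{9}{4} is a conjugation invariant, so its sign decides the class regardless of the surface form of B.


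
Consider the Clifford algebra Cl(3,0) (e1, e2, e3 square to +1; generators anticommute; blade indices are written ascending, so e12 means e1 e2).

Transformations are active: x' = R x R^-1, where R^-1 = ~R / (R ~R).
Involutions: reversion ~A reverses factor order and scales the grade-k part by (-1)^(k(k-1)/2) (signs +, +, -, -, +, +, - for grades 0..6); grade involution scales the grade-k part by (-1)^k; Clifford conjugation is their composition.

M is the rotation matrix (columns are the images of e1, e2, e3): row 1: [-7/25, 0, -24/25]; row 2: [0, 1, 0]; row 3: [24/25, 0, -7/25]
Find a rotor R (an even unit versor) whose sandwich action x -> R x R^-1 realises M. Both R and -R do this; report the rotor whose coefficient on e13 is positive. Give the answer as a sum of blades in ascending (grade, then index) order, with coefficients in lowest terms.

Method: write R = a + b12*e12 + b13*e13 + b23*e23 with a^2 + b12^2 + b13^2 + b23^2 = 1 (so R^-1 = ~R). Expanding the columns R e_j ~R gives tr M = 4a^2 - 1 and, from the antisymmetric part, M21 - M12 = -4a*b12, M13 - M31 = 4a*b13, M32 - M23 = -4a*b23.
Here tr M = 11/25, so a^2 = (1 + tr M)/4 = 9/25 and a = ±3/5. Taking a = 3/5: M21 - M12 = 0, M13 - M31 = -48/25, M32 - M23 = 0, giving b12 = 0, b13 = -4/5, b23 = 0, i.e. R = 3/5 - 4/5*e13.
Its e13 coefficient is negative, so report the other preimage -R.
Answer: -3/5 + 4/5*e13. Uniqueness: Spin(3) -> SO(3) maps R and -R to the same rotation of trace 11/25; fixing the sign of the e13 coefficient removes the ambiguity.


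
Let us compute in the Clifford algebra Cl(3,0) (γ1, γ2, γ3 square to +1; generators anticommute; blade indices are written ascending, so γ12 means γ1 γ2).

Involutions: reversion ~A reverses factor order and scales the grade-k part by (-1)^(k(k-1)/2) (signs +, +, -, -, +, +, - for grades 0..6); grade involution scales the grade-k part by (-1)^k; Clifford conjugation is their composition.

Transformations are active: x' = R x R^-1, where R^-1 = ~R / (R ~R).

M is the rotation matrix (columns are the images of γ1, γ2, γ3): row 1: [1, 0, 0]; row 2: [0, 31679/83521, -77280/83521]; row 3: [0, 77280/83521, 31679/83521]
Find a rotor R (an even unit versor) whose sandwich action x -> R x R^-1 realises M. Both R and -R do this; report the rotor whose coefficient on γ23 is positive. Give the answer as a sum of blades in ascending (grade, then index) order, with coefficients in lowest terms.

Method: write R = a + b12*γ12 + b13*γ13 + b23*γ23 with a^2 + b12^2 + b13^2 + b23^2 = 1 (so R^-1 = ~R). Expanding the columns R e_j ~R gives tr M = 4a^2 - 1 and, from the antisymmetric part, M21 - M12 = -4a*b12, M13 - M31 = 4a*b13, M32 - M23 = -4a*b23.
Here tr M = 146879/83521, so a^2 = (1 + tr M)/4 = 57600/83521 and a = ±240/289. Taking a = 240/289: M21 - M12 = 0, M13 - M31 = 0, M32 - M23 = 154560/83521, giving b12 = 0, b13 = 0, b23 = -161/289, i.e. R = 240/289 - 161/289*γ23.
Its γ23 coefficient is negative, so report the other preimage -R.
Answer: -240/289 + 161/289*γ23. Sheet selection: the two-to-one cover makes ±R indistinguishable at the matrix level (trace 146879/83521), so uniqueness comes from the required sign on γ23.


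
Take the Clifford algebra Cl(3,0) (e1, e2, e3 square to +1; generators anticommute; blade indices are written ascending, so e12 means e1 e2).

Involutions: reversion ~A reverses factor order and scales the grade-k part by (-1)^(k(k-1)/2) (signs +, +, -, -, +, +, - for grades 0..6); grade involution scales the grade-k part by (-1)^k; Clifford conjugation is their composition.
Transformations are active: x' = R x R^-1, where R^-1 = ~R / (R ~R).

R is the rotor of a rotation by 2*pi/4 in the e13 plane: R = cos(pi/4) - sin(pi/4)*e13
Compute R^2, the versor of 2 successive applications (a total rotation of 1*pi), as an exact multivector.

Rotor phase runs at HALF the rotation angle; powers of one rotor simply add phase, so after 2 steps in e13 the phase is 2*pi/4 = pi/2 and R^2 = cos(pi/2) - sin(pi/2)*e13.
cos(pi/2) = 0 and sin(pi/2) = 1, so R^2 = -e13. The net rotation is 1*pi; the rotor keeps the half-angle phase exactly.
Answer: -e13


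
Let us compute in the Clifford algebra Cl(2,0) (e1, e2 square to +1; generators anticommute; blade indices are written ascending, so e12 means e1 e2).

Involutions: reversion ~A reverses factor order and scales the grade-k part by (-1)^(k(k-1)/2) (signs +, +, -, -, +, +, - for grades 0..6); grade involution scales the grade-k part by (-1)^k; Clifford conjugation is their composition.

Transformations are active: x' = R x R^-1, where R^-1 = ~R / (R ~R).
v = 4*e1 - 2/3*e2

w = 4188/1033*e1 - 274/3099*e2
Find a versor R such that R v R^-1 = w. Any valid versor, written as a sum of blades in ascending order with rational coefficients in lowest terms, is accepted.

R = v + w = 8320/1033*e1 - 780/1033*e2 works: the equal norms (148/9) guarantee its sandwich swaps v into w.
Answer: 8320/1033*e1 - 780/1033*e2


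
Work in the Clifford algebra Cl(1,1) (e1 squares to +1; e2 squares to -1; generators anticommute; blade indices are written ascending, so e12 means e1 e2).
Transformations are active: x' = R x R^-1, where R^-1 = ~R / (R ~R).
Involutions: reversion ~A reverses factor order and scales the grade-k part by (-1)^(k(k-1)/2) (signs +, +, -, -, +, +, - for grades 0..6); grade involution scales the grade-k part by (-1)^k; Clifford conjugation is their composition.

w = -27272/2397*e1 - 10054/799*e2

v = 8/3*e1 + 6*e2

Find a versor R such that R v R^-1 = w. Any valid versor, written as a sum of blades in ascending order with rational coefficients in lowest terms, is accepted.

Equal squares first: v^2 = w^2 = -260/9. Then v + w = -6960/799*e1 - 5260/799*e2 is a versor taking v to w, provided it is invertible.
Answer: -6960/799*e1 - 5260/799*e2


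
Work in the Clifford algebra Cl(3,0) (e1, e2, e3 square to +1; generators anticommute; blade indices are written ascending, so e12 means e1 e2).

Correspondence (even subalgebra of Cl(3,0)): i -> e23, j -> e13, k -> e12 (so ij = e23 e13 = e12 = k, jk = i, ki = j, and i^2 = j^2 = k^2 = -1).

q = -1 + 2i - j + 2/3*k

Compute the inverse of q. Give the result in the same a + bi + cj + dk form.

In blades: q = -1 + 2/3*e12 - e13 + 2*e23.
With qbar = -1 - 2/3*e12 + e13 - 2*e23 (scalar fixed, mapped units negated), q qbar = 58/9 (the sum of squared coefficients), so q^-1 = qbar / (58/9) = -9/58 - 3/29*e12 + 9/58*e13 - 9/29*e23; translating back:
Answer: -9/58 - 9/29*i + 9/58*j - 3/29*k


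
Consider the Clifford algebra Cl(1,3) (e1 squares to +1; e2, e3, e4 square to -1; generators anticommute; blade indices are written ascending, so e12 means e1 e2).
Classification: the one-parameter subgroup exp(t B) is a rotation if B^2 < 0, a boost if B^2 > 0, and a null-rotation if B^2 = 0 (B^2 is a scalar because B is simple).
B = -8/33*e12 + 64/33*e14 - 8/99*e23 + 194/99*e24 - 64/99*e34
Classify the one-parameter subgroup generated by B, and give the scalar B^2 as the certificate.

B^2 term by term: the squares give (-8/33)^2*(e12)^2 + (64/33)^2*(e14)^2 + (-8/99)^2*(e23)^2 + (194/99)^2*(e24)^2 + (-64/99)^2*(e34)^2 = 64/1089*(+1) + 4096/1089*(+1) + 64/9801*(-1) + 37636/9801*(-1) + 4096/9801*(-1) = -4/9 (each basis 2-blade squares to minus the product of its generators' squares); cross terms between blades sharing an index anticommute and cancel; the commuting (index-disjoint) pairs give grade-4 terms 2*c*c'*(blade product), which cancel blade by blade — e1234: 1024/3267 - 1024/3267 = 0 — confirming B is simple. So B^2 = -4/9.
Answer: rotation, certificate B^2 = -4/9. Because -4/9 is invariant under every versor sandwich, the classification follows from its sign alone.


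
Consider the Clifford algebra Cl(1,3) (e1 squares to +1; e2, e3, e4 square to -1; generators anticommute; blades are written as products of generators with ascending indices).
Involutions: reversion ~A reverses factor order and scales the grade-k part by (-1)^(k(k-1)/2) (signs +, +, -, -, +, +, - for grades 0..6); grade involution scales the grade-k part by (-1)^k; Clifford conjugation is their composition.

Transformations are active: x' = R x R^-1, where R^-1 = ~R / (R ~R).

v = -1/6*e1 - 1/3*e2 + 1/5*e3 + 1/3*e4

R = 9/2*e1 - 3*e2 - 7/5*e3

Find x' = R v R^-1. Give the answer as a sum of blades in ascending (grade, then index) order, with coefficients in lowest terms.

~R = 9/2*e1 - 3*e2 - 7/5*e3, and R ~R = 929/100, so R^-1 = ~R / (929/100).
R v = -147/100 - 2*e1 e2 + 2/3*e1 e3 + 3/2*e1 e4 - 16/15*e2 e3 - e2 e4 - 7/15*e3 e4
Answer: -7009/5574*e1 + 3575/2787*e2 + 1129/4645*e3 - 1/3*e4


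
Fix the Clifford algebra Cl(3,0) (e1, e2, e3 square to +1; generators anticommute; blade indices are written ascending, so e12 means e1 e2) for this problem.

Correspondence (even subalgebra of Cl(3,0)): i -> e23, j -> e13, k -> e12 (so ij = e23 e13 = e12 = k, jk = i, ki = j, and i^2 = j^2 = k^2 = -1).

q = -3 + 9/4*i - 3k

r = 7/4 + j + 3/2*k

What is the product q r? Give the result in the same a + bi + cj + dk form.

In blades: q = -3 - 3*e12 + 9/4*e23, r = 7/4 + 3/2*e12 + e13.
Distribute q over r term by term (generator squares from the signature, products reordered to ascending indices): (-3)*r = -21/4 - 9/2*e12 - 3*e13; (-3*e12)*r = 9/2 - 21/4*e12 + 3*e23; (9/4*e23)*r = 9/4*e12 - 27/8*e13 + 63/16*e23.
Sum: -3/4 - 15/2*e12 - 51/8*e13 + 111/16*e23; translating back through the correspondence:
Answer: -3/4 + 111/16*i - 51/8*j - 15/2*k


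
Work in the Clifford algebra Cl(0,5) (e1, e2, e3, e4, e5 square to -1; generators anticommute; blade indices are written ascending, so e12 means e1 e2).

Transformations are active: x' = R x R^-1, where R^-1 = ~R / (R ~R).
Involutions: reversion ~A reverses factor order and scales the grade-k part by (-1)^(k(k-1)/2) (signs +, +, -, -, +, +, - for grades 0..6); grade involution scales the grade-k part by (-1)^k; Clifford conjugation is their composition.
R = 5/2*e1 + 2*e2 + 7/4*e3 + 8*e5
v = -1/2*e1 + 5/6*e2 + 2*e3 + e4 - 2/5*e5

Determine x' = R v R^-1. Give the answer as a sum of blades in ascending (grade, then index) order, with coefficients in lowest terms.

~R = 5/2*e1 + 2*e2 + 7/4*e3 + 8*e5, and R ~R = -1237/16, so R^-1 = ~R / (-1237/16).
R v = -43/60 + 37/12*e12 + 47/8*e13 + 5/2*e14 + 3*e15 + 61/24*e23 + 2*e24 - 112/15*e25 + 7/4*e34 - 167/10*e35 - 8*e45
Answer: 4055/7422*e1 - 29549/37110*e2 - 36508/18555*e3 - e4 + 10174/18555*e5


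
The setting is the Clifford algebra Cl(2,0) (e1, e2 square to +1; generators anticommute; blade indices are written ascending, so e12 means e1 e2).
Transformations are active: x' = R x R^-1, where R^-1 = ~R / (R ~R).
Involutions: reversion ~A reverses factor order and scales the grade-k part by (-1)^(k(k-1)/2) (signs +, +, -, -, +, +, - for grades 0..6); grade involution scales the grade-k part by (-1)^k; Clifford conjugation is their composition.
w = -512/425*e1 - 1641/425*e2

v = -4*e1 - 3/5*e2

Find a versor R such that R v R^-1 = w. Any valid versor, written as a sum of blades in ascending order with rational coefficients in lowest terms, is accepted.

Key observation: q(v) = q(w) = 409/25 (sandwiches preserve the norm), so R = v + w = -2212/425*e1 - 1896/425*e2 works whenever it is invertible — the component of v along it is kept and (v - w)/2 reverses, sending v to w.
Answer: -2212/425*e1 - 1896/425*e2


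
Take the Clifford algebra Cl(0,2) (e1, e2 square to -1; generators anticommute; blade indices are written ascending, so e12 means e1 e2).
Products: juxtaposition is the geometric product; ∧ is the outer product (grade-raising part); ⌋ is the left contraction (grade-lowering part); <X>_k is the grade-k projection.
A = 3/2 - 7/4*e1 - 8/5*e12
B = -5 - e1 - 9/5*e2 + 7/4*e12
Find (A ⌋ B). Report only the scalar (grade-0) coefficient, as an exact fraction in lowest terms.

step 1: -129/20 - 3/2*e1 + 29/80*e2 + 21/8*e12
Answer: -129/20


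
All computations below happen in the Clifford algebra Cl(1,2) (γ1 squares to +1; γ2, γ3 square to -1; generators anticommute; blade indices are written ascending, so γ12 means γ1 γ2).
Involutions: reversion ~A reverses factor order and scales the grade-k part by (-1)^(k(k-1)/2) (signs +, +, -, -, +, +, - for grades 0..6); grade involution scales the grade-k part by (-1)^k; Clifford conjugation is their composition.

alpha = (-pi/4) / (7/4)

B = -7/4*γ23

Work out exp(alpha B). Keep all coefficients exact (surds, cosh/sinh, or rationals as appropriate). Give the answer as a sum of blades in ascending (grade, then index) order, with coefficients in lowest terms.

B^2 = (-7/4)^2*(γ23)^2 = 49/16*(-1) = -49/16 (a basis 2-blade squares to minus the product of its generators' squares).
B^2 = -49/16 — circular case — the even/odd split gives cos and sin: l = 7/4, alpha*l = -pi/4, so exp(alpha B) = cos(-pi/4) + (sin(-pi/4)/(7/4))*B = sqrt(2)/2 + (-2*sqrt(2)/7)*B.
Answer: sqrt(2)/2 + sqrt(2)/2*γ23
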